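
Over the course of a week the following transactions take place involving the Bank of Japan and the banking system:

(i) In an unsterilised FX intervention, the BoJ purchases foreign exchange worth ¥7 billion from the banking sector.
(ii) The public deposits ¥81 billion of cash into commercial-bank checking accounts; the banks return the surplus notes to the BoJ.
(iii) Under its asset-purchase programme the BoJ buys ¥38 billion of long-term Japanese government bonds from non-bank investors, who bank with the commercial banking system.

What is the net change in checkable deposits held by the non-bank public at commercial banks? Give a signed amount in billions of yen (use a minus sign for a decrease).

FX purchase ¥7 billion: the counterparty is a bank, so public deposits are unchanged → 0.
Currency deposit ¥81 billion: non-bank counterparties' bank balances rise → +¥81B.
Asset purchase (from non-banks) ¥38 billion: non-bank counterparties' bank balances rise → +¥38B.
Net: 0 + 81 + 38 = +¥119 billion.

+¥119 billion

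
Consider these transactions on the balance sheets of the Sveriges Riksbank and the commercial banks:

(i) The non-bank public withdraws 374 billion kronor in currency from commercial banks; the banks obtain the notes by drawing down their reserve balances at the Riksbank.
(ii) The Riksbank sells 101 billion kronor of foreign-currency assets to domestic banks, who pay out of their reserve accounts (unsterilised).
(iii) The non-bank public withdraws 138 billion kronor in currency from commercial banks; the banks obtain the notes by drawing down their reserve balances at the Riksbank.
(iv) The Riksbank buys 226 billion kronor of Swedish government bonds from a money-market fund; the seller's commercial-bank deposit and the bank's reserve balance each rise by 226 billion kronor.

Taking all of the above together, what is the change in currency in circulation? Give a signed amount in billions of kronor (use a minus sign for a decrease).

Currency withdrawal 374 billion kronor: notes leave the central bank → +374B.
FX sale 101 billion kronor: no currency enters or leaves circulation → 0.
Currency withdrawal 138 billion kronor: notes leave the central bank → +138B.
Asset purchase (from non-banks) 226 billion kronor: no currency enters or leaves circulation → 0.
Net: 374 + 0 + 138 + 0 = +512 billion.

+512 billion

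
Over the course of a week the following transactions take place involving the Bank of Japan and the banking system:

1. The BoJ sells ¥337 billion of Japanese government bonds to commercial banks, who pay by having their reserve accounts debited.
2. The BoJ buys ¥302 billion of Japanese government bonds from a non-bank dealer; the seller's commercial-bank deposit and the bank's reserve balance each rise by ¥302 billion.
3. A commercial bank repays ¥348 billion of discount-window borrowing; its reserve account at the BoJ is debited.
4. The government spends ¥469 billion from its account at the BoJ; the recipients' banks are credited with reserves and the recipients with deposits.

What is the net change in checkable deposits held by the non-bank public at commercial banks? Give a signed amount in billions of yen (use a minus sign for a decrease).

BoJ balance sheet:
  Assets:      Securities −¥35B, Loans to banks −¥348B
  Liabilities: Bank reserves +¥86B, Government deposits −¥469B
Commercial banking system:
  Assets:      Reserves at CB +¥86B, Securities +¥337B
  Liabilities: Checkable deposits +¥771B, Borrowings from CB −¥348B
So the change in checkable deposits held by the non-bank public at commercial banks is +¥771 billion.

+¥771 billion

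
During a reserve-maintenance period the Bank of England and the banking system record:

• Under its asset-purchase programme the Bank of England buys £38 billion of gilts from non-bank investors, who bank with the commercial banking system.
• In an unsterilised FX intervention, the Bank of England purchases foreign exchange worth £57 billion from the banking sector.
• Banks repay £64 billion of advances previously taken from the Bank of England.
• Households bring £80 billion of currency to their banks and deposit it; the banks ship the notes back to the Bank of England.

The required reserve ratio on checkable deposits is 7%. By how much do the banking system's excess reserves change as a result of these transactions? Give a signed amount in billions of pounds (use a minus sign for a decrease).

+£102.74 billion

Asset purchase (from non-banks) £38 billion: reserves +£38B, deposits +£38B.
FX purchase £57 billion: reserves +£57B, deposits 0.
Discount-window repayment £64 billion: reserves −£64B, deposits 0.
Currency deposit £80 billion: reserves +£80B, deposits +£80B.
Totals: Δreserves = +£111B, Δdeposits = +£118B.
Δrequired reserves = 7% × +£118B = +£8.26B.
Δexcess reserves = Δreserves − Δrequired = +£111B − (+£8.26B) = +£102.74 billion.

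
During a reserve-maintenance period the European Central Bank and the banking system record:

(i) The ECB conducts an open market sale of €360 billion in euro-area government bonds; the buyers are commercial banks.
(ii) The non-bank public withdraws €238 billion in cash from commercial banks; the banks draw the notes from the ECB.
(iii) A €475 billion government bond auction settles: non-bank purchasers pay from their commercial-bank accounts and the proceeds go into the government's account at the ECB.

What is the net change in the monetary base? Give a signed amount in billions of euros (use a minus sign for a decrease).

ECB balance sheet:
  Assets:      Securities −€360B
  Liabilities: Bank reserves −€1073B, Currency in circulation +€238B, Government deposits +€475B
Commercial banking system:
  Assets:      Reserves at CB −€1073B, Securities +€360B
  Liabilities: Checkable deposits −€713B
Monetary base = currency + reserves: +€238B + (−€1073B) = -€835 billion.

-€835 billion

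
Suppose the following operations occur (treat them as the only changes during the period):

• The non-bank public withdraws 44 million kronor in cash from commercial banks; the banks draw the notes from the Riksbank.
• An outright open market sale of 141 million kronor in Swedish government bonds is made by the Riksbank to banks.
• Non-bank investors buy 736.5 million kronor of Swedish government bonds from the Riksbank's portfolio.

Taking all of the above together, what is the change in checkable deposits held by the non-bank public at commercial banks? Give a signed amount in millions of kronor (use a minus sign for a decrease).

Currency withdrawal 44 million kronor: non-bank counterparties' bank balances fall → −44M.
OMO sale (to banks) 141 million kronor: the counterparty is a bank, so public deposits are unchanged → 0.
Asset sale (to non-banks) 736.5 million kronor: non-bank counterparties' bank balances fall → −736.5M.
Net: −44 + 0 − 736.5 = -780.5 million.

-780.5 million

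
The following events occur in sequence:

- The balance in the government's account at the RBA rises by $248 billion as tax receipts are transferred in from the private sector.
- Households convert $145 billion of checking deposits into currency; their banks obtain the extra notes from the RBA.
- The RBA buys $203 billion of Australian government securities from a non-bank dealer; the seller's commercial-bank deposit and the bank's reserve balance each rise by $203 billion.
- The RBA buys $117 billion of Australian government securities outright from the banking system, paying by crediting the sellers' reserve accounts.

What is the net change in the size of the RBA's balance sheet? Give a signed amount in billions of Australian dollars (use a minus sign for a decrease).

RBA balance sheet:
  Assets:      Securities +$320B
  Liabilities: Bank reserves −$73B, Currency in circulation +$145B, Government deposits +$248B
Change in total RBA assets = +$320 billion.

+$320 billion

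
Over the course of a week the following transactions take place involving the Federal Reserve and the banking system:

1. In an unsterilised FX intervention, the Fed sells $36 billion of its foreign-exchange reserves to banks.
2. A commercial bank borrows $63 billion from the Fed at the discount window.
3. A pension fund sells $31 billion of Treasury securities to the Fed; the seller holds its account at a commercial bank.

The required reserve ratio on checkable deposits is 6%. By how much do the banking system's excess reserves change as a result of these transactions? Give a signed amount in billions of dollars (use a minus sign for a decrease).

+$56.14 billion

FX sale $36 billion: reserves −$36B, deposits 0.
Discount-window loan $63 billion: reserves +$63B, deposits 0.
Asset purchase (from non-banks) $31 billion: reserves +$31B, deposits +$31B.
Totals: Δreserves = +$58B, Δdeposits = +$31B.
Δrequired reserves = 6% × +$31B = +$1.86B.
Δexcess reserves = Δreserves − Δrequired = +$58B − (+$1.86B) = +$56.14 billion.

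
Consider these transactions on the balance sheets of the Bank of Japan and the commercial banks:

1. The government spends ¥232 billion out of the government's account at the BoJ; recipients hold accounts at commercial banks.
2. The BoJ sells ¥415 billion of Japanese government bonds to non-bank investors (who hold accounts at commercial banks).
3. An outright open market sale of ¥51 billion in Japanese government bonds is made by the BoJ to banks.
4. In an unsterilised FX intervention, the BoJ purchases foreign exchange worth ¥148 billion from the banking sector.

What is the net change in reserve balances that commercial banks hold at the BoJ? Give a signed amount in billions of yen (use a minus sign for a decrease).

-¥86 billion

Government spending ¥232 billion: government payments flow into bank reserve accounts → +¥232B.
Asset sale (to non-banks) ¥415 billion: the non-bank buyers' banks settle from reserves → −¥415B.
OMO sale (to banks) ¥51 billion: the buying banks pay out of their reserve balances → −¥51B.
FX purchase ¥148 billion: the BoJ pays by crediting reserve accounts → +¥148B.
Net: 232 − 415 − 51 + 148 = -¥86 billion.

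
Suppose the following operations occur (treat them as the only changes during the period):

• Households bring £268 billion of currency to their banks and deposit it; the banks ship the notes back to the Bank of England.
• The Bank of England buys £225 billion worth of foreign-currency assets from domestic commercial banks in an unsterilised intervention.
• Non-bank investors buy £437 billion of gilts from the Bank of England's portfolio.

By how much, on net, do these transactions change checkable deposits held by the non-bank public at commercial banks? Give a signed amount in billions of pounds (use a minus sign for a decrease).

Currency deposit £268 billion: non-bank counterparties' bank balances rise → +£268B.
FX purchase £225 billion: the counterparty is a bank, so public deposits are unchanged → 0.
Asset sale (to non-banks) £437 billion: non-bank counterparties' bank balances fall → −£437B.
Net: 268 + 0 − 437 = -£169 billion.

-£169 billion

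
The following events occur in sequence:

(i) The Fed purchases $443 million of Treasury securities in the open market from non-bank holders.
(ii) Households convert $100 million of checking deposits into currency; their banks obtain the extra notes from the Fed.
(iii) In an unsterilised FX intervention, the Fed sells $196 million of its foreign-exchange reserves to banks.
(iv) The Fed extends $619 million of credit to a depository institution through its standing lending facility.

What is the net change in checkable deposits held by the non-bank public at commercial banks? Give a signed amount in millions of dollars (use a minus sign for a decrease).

Asset purchase (from non-banks) $443 million: non-bank counterparties' bank balances rise → +$443M.
Currency withdrawal $100 million: non-bank counterparties' bank balances fall → −$100M.
FX sale $196 million: the counterparty is a bank, so public deposits are unchanged → 0.
Discount-window loan $619 million: the counterparty is a bank, so public deposits are unchanged → 0.
Net: 443 − 100 + 0 + 0 = +$343 million.

+$343 million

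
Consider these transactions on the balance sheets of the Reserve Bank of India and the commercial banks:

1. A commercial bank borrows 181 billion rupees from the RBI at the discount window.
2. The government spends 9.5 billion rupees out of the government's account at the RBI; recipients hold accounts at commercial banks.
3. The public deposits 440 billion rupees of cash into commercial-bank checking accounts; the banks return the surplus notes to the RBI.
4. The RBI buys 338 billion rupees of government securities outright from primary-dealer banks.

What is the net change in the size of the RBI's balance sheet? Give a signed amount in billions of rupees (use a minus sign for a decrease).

RBI balance sheet:
  Assets:      Securities +338B, Loans to banks +181B
  Liabilities: Bank reserves +968.5B, Currency in circulation −440B, Government deposits −9.5B
Commercial banking system:
  Assets:      Reserves at CB +968.5B, Securities −338B
  Liabilities: Checkable deposits +449.5B, Borrowings from CB +181B
Change in total RBI assets = +519 billion.

+519 billion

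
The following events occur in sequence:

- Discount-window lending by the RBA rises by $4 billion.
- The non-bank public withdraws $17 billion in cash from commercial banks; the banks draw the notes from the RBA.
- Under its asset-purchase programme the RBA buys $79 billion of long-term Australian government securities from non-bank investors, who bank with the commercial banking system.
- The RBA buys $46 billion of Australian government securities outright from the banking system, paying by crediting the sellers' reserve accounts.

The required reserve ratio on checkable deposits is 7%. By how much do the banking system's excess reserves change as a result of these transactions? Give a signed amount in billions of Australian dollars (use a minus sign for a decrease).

Discount-window loan $4 billion: reserves +$4B, deposits 0.
Currency withdrawal $17 billion: reserves −$17B, deposits −$17B.
Asset purchase (from non-banks) $79 billion: reserves +$79B, deposits +$79B.
OMO purchase (from banks) $46 billion: reserves +$46B, deposits 0.
Totals: Δreserves = +$112B, Δdeposits = +$62B.
Δrequired reserves = 7% × +$62B = +$4.34B.
Δexcess reserves = Δreserves − Δrequired = +$112B − (+$4.34B) = +$107.66 billion.

+$107.66 billion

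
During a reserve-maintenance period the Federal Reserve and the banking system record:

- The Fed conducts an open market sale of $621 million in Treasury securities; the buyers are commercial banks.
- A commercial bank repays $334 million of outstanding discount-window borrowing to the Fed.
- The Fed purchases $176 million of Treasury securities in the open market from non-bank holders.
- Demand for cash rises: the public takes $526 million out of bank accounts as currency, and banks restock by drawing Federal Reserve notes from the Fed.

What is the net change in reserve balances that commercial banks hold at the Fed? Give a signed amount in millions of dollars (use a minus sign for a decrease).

OMO sale (to banks) $621 million: the buying banks pay out of their reserve balances → −$621M.
Discount-window repayment $334 million: repayment is debited from reserves → −$334M.
Asset purchase (from non-banks) $176 million: the Fed pays by crediting reserve accounts → +$176M.
Currency withdrawal $526 million: banks swap reserves for currency → −$526M.
Net: −621 − 334 + 176 − 526 = -$1305 million.

-$1305 million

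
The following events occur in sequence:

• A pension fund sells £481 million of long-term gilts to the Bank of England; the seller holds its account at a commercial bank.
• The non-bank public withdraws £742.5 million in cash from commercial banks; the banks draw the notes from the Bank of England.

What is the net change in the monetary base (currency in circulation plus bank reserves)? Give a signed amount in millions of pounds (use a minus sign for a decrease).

+£481 million

Bank of England balance sheet:
  Assets:      Securities +£481M
  Liabilities: Bank reserves −£261.5M, Currency in circulation +£742.5M
Monetary base = currency + reserves: +£742.5M + (−£261.5M) = +£481 million.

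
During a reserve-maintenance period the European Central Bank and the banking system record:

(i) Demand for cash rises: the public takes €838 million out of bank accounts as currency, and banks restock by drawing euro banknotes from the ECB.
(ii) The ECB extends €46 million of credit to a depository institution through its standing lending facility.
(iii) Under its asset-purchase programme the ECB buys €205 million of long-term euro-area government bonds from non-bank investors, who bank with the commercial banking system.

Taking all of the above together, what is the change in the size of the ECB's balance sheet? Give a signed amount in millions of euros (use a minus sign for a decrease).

+€251 million

ECB balance sheet:
  Assets:      Securities +€205M, Loans to banks +€46M
  Liabilities: Bank reserves −€587M, Currency in circulation +€838M
Change in total ECB assets = +€251 million.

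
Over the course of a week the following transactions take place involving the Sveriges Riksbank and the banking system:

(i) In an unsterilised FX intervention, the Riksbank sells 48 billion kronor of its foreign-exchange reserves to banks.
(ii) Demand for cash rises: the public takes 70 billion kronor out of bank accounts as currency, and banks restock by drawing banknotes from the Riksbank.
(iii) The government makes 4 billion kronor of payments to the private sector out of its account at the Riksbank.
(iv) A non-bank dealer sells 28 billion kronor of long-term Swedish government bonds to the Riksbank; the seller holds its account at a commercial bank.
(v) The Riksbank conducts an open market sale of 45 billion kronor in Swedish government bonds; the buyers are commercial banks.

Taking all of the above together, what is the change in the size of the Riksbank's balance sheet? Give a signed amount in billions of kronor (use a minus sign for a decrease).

FX sale 48 billion kronor: a Riksbank asset is shed → −48B.
Currency withdrawal 70 billion kronor: only the composition of liabilities changes → 0.
Government spending 4 billion kronor: only the composition of liabilities changes → 0.
Asset purchase (from non-banks) 28 billion kronor: a Riksbank asset is acquired → +28B.
OMO sale (to banks) 45 billion kronor: a Riksbank asset is shed → −45B.
Net: −48 + 0 + 0 + 28 − 45 = -65 billion.

-65 billion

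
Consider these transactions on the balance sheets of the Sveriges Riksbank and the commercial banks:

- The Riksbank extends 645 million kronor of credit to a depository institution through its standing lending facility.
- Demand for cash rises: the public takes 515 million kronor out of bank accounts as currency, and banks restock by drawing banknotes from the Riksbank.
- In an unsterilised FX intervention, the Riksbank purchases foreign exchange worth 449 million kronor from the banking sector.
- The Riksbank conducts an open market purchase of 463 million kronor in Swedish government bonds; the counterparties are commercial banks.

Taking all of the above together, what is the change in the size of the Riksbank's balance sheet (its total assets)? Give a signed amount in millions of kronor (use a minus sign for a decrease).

+1557 million

Discount-window loan 645 million kronor: a Riksbank asset is acquired → +645M.
Currency withdrawal 515 million kronor: only the composition of liabilities changes → 0.
FX purchase 449 million kronor: a Riksbank asset is acquired → +449M.
OMO purchase (from banks) 463 million kronor: a Riksbank asset is acquired → +463M.
Net: 645 + 0 + 449 + 463 = +1557 million.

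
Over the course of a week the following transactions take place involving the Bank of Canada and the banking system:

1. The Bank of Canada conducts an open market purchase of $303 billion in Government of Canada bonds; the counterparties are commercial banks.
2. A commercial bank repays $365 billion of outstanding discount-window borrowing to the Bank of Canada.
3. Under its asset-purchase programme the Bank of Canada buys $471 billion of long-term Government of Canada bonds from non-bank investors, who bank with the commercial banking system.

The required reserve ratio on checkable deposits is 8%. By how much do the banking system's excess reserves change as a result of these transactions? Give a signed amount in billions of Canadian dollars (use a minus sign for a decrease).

OMO purchase (from banks) $303 billion: reserves +$303B, deposits 0.
Discount-window repayment $365 billion: reserves −$365B, deposits 0.
Asset purchase (from non-banks) $471 billion: reserves +$471B, deposits +$471B.
Totals: Δreserves = +$409B, Δdeposits = +$471B.
Δrequired reserves = 8% × +$471B = +$37.68B.
Δexcess reserves = Δreserves − Δrequired = +$409B − (+$37.68B) = +$371.32 billion.

+$371.32 billion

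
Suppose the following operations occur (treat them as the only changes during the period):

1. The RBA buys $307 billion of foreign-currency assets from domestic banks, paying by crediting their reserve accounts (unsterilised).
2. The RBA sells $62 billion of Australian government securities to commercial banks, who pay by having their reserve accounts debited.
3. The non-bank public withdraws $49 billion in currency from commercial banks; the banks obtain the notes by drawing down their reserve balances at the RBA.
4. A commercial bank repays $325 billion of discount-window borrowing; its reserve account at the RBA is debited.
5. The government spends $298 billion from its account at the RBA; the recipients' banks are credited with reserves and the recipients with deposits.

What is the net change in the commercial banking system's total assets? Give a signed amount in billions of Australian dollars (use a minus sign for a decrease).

-$76 billion

FX purchase $307 billion: just an asset swap on bank balance sheets → 0.
OMO sale (to banks) $62 billion: just an asset swap on bank balance sheets → 0.
Currency withdrawal $49 billion: bank balance sheets shrink → −$49B.
Discount-window repayment $325 billion: bank balance sheets shrink → −$325B.
Government spending $298 billion: bank balance sheets expand → +$298B.
Net: 0 + 0 − 49 − 325 + 298 = -$76 billion.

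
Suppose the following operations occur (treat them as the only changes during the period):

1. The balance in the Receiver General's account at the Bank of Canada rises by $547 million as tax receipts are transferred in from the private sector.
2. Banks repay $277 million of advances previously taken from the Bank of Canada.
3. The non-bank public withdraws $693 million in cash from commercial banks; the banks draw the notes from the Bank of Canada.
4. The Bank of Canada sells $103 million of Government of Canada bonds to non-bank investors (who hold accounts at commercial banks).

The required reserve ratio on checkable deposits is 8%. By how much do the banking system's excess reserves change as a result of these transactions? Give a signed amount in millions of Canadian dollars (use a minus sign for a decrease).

-$1512.56 million

Government account inflow $547 million: reserves −$547M, deposits −$547M.
Discount-window repayment $277 million: reserves −$277M, deposits 0.
Currency withdrawal $693 million: reserves −$693M, deposits −$693M.
Asset sale (to non-banks) $103 million: reserves −$103M, deposits −$103M.
Totals: Δreserves = −$1620M, Δdeposits = −$1343M.
Δrequired reserves = 8% × −$1343M = −$107.44M.
Δexcess reserves = Δreserves − Δrequired = −$1620M − (−$107.44M) = -$1512.56 million.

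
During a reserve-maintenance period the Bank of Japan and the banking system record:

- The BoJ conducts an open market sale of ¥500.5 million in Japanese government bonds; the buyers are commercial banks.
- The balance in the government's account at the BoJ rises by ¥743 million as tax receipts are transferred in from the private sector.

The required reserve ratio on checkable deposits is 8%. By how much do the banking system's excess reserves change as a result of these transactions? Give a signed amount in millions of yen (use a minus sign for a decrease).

-¥1184.06 million

OMO sale (to banks) ¥500.5 million: reserves −¥500.5M, deposits 0.
Government account inflow ¥743 million: reserves −¥743M, deposits −¥743M.
Totals: Δreserves = −¥1243.5M, Δdeposits = −¥743M.
Δrequired reserves = 8% × −¥743M = −¥59.44M.
Δexcess reserves = Δreserves − Δrequired = −¥1243.5M − (−¥59.44M) = -¥1184.06 million.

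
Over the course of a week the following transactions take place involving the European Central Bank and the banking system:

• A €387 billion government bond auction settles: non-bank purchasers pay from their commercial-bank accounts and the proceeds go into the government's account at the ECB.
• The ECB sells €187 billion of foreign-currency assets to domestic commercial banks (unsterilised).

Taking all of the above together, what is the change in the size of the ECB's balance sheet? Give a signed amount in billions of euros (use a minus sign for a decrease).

ECB balance sheet:
  Assets:      Foreign assets −€187B
  Liabilities: Bank reserves −€574B, Government deposits +€387B
Commercial banking system:
  Assets:      Reserves at CB −€574B, Foreign assets +€187B
  Liabilities: Checkable deposits −€387B
Change in total ECB assets = -€187 billion.

-€187 billion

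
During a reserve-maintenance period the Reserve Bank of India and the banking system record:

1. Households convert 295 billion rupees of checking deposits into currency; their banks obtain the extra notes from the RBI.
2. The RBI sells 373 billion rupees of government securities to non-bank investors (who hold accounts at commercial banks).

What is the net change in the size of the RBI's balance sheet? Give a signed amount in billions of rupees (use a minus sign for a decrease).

-373 billion

Currency withdrawal 295 billion rupees: only the composition of liabilities changes → 0.
Asset sale (to non-banks) 373 billion rupees: an RBI asset is shed → −373B.
Net: 0 − 373 = -373 billion.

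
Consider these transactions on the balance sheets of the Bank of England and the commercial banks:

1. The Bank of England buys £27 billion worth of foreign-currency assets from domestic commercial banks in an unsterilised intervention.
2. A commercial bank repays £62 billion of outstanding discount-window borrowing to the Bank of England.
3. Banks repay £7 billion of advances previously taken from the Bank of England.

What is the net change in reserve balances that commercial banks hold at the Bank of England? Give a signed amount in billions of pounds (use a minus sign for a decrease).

FX purchase £27 billion: the Bank of England pays by crediting reserve accounts → +£27B.
Discount-window repayment £62 billion: repayment is debited from reserves → −£62B.
Discount-window repayment £7 billion: repayment is debited from reserves → −£7B.
Net: 27 − 62 − 7 = -£42 billion.

-£42 billion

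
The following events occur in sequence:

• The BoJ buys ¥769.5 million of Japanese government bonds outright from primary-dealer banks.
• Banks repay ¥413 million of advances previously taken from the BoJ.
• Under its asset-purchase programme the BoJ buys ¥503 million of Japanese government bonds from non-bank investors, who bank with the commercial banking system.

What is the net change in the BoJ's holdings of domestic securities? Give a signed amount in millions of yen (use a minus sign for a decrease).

BoJ balance sheet:
  Assets:      Securities +¥1272.5M, Loans to banks −¥413M
  Liabilities: Bank reserves +¥859.5M
Commercial banking system:
  Assets:      Reserves at CB +¥859.5M, Securities −¥769.5M
  Liabilities: Checkable deposits +¥503M, Borrowings from CB −¥413M
So the change in the BoJ's holdings of domestic securities is +¥1272.5 million.

+¥1272.5 million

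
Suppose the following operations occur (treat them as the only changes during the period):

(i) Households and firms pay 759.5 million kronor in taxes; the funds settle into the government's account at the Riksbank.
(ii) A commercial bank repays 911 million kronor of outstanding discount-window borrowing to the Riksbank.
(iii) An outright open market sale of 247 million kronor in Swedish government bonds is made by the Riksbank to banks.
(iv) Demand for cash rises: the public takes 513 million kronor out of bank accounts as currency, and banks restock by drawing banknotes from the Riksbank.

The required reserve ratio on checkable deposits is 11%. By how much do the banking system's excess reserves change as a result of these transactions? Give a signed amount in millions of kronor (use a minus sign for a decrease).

Government account inflow 759.5 million kronor: reserves −759.5M, deposits −759.5M.
Discount-window repayment 911 million kronor: reserves −911M, deposits 0.
OMO sale (to banks) 247 million kronor: reserves −247M, deposits 0.
Currency withdrawal 513 million kronor: reserves −513M, deposits −513M.
Totals: Δreserves = −2430.5M, Δdeposits = −1272.5M.
Δrequired reserves = 11% × −1272.5M = −139.975M.
Δexcess reserves = Δreserves − Δrequired = −2430.5M − (−139.975M) = -2290.525 million.

-2290.525 million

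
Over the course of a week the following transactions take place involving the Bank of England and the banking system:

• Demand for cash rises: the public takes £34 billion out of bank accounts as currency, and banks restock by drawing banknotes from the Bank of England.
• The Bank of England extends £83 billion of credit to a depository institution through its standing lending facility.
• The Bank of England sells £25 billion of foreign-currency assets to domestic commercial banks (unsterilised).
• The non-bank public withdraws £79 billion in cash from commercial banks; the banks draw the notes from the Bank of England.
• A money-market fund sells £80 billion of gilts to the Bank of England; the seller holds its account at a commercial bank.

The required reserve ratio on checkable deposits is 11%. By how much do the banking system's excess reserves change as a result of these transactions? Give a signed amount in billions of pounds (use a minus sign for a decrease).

+£28.63 billion

Currency withdrawal £34 billion: reserves −£34B, deposits −£34B.
Discount-window loan £83 billion: reserves +£83B, deposits 0.
FX sale £25 billion: reserves −£25B, deposits 0.
Currency withdrawal £79 billion: reserves −£79B, deposits −£79B.
Asset purchase (from non-banks) £80 billion: reserves +£80B, deposits +£80B.
Totals: Δreserves = +£25B, Δdeposits = −£33B.
Δrequired reserves = 11% × −£33B = −£3.63B.
Δexcess reserves = Δreserves − Δrequired = +£25B − (−£3.63B) = +£28.63 billion.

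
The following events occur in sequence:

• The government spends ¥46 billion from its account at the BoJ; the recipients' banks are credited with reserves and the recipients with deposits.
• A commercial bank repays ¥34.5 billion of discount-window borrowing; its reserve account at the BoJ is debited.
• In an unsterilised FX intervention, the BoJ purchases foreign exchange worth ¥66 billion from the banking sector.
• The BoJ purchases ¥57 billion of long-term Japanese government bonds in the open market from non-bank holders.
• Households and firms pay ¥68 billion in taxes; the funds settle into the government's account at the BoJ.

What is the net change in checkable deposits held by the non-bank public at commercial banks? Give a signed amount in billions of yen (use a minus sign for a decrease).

Government spending ¥46 billion: non-bank counterparties' bank balances rise → +¥46B.
Discount-window repayment ¥34.5 billion: the counterparty is a bank, so public deposits are unchanged → 0.
FX purchase ¥66 billion: the counterparty is a bank, so public deposits are unchanged → 0.
Asset purchase (from non-banks) ¥57 billion: non-bank counterparties' bank balances rise → +¥57B.
Government account inflow ¥68 billion: non-bank counterparties' bank balances fall → −¥68B.
Net: 46 + 0 + 0 + 57 − 68 = +¥35 billion.

+¥35 billion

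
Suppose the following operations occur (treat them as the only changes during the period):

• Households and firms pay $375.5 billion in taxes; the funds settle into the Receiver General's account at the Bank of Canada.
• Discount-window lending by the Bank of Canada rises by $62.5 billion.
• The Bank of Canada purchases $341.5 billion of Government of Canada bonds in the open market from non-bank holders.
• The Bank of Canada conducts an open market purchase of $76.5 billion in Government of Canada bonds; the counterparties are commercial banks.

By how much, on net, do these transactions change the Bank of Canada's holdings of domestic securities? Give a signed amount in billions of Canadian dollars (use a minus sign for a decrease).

+$418 billion

Bank of Canada balance sheet:
  Assets:      Securities +$418B, Loans to banks +$62.5B
  Liabilities: Bank reserves +$105B, Government deposits +$375.5B
Commercial banking system:
  Assets:      Reserves at CB +$105B, Securities −$76.5B
  Liabilities: Checkable deposits −$34B, Borrowings from CB +$62.5B
So the change in the Bank of Canada's holdings of domestic securities is +$418 billion.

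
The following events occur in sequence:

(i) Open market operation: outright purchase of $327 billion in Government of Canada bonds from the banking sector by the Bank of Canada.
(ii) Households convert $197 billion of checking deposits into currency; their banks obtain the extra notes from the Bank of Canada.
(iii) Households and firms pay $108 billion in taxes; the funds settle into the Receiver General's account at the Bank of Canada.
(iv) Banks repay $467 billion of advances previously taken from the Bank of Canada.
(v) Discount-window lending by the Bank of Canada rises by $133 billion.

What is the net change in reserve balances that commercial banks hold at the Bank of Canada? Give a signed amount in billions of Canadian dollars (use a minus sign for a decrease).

Bank of Canada balance sheet:
  Assets:      Securities +$327B, Loans to banks −$334B
  Liabilities: Bank reserves −$312B, Currency in circulation +$197B, Government deposits +$108B
Commercial banking system:
  Assets:      Reserves at CB −$312B, Securities −$327B
  Liabilities: Checkable deposits −$305B, Borrowings from CB −$334B
So the change in reserve balances that commercial banks hold at the Bank of Canada is -$312 billion.

-$312 billion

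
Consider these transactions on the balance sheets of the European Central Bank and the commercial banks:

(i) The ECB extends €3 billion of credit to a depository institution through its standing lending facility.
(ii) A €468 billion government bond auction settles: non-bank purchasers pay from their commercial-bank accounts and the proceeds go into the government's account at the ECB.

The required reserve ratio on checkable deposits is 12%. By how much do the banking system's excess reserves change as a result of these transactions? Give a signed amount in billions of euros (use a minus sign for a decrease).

Discount-window loan €3 billion: reserves +€3B, deposits 0.
Government account inflow €468 billion: reserves −€468B, deposits −€468B.
Totals: Δreserves = −€465B, Δdeposits = −€468B.
Δrequired reserves = 12% × −€468B = −€56.16B.
Δexcess reserves = Δreserves − Δrequired = −€465B − (−€56.16B) = -€408.84 billion.

-€408.84 billion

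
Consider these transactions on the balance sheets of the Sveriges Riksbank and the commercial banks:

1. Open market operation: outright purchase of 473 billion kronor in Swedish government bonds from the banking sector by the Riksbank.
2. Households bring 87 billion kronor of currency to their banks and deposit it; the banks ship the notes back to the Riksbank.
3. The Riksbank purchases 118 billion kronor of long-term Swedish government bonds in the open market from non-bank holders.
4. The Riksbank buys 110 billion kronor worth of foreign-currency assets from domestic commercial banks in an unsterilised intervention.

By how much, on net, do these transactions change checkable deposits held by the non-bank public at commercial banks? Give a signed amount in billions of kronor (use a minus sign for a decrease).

Riksbank balance sheet:
  Assets:      Securities +591B, Foreign assets +110B
  Liabilities: Bank reserves +788B, Currency in circulation −87B
Commercial banking system:
  Assets:      Reserves at CB +788B, Securities −473B, Foreign assets −110B
  Liabilities: Checkable deposits +205B
So the change in checkable deposits held by the non-bank public at commercial banks is +205 billion.

+205 billion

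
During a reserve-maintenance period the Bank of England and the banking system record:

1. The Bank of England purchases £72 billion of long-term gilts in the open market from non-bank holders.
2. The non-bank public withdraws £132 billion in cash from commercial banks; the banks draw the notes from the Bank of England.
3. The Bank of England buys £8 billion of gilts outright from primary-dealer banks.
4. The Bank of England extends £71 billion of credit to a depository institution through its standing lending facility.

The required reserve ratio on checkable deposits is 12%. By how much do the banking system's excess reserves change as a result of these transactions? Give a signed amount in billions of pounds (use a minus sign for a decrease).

Asset purchase (from non-banks) £72 billion: reserves +£72B, deposits +£72B.
Currency withdrawal £132 billion: reserves −£132B, deposits −£132B.
OMO purchase (from banks) £8 billion: reserves +£8B, deposits 0.
Discount-window loan £71 billion: reserves +£71B, deposits 0.
Totals: Δreserves = +£19B, Δdeposits = −£60B.
Δrequired reserves = 12% × −£60B = −£7.2B.
Δexcess reserves = Δreserves − Δrequired = +£19B − (−£7.2B) = +£26.2 billion.

+£26.2 billion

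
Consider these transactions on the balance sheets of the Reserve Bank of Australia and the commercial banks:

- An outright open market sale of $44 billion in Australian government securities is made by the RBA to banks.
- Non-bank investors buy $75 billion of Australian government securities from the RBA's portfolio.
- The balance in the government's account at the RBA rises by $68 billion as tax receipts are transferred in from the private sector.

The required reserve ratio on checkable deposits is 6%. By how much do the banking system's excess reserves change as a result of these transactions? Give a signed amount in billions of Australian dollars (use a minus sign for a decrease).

-$178.42 billion

OMO sale (to banks) $44 billion: reserves −$44B, deposits 0.
Asset sale (to non-banks) $75 billion: reserves −$75B, deposits −$75B.
Government account inflow $68 billion: reserves −$68B, deposits −$68B.
Totals: Δreserves = −$187B, Δdeposits = −$143B.
Δrequired reserves = 6% × −$143B = −$8.58B.
Δexcess reserves = Δreserves − Δrequired = −$187B − (−$8.58B) = -$178.42 billion.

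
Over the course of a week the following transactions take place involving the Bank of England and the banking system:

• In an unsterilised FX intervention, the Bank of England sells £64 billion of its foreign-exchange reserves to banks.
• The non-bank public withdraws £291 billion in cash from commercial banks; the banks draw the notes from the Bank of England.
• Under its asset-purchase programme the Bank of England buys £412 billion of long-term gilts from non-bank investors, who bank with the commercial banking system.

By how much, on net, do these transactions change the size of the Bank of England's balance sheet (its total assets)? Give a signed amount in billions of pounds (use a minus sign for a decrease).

+£348 billion

Bank of England balance sheet:
  Assets:      Securities +£412B, Foreign assets −£64B
  Liabilities: Bank reserves +£57B, Currency in circulation +£291B
Commercial banking system:
  Assets:      Reserves at CB +£57B, Foreign assets +£64B
  Liabilities: Checkable deposits +£121B
Change in total Bank of England assets = +£348 billion.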